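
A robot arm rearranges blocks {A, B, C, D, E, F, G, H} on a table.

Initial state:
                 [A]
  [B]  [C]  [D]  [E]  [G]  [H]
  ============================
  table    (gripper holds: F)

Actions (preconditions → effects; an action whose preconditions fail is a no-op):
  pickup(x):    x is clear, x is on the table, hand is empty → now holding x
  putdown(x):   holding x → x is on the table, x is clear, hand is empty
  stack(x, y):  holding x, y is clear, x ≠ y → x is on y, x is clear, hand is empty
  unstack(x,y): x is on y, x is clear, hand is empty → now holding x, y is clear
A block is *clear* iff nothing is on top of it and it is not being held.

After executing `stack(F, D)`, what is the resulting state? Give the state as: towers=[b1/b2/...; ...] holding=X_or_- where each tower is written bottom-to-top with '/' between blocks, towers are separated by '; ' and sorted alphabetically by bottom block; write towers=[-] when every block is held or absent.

before: towers=[B; C; D; E/A; G; H] holding=F
pre[stack(F, D)]: holding(F) ok, clear(D) ok, F≠D ok
all met → apply stack(F, D)
after:  towers=[B; C; D/F; E/A; G; H] holding=-

towers=[B; C; D/F; E/A; G; H] holding=-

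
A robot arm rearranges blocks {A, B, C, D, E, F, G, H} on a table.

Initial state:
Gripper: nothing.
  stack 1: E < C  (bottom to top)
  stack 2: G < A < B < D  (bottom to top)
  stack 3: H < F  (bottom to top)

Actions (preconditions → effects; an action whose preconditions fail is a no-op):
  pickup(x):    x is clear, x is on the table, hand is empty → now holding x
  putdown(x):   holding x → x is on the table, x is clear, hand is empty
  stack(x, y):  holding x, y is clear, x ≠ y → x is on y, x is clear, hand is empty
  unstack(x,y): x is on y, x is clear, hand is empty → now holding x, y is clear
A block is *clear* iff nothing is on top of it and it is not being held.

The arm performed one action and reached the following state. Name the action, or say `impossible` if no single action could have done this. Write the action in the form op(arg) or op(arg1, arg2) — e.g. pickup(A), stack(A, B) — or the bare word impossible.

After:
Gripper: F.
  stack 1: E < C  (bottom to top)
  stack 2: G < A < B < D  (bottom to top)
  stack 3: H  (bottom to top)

unstack(F, H)

target: towers=[E/C; G/A/B/D; H] holding=F
     unstack(F, H) → towers=[E/C; G/A/B/D; H] holding=F  ← match
     unstack(D, B) → towers=[E/C; G/A/B; H/F] holding=D
     unstack(C, E) → towers=[E; G/A/B/D; H/F] holding=C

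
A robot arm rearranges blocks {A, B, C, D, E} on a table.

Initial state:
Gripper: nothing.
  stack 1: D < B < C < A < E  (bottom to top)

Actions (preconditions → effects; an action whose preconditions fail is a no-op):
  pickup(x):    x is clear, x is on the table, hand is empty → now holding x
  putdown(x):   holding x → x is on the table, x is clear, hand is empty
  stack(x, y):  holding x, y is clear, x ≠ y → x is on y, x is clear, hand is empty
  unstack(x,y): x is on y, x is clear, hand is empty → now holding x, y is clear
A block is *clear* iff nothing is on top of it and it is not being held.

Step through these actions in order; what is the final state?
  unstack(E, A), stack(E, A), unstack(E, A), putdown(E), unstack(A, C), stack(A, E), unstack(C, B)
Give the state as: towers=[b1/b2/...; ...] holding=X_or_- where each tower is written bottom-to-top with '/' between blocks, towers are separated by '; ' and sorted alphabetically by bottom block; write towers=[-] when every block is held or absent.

step 1 (unstack(E, A)): towers=[D/B/C/A] holding=E
step 2 (stack(E, A)): towers=[D/B/C/A/E] holding=-
step 3 (unstack(E, A)): towers=[D/B/C/A] holding=E
step 4 (putdown(E)): towers=[D/B/C/A; E] holding=-
step 5 (unstack(A, C)): towers=[D/B/C; E] holding=A
step 6 (stack(A, E)): towers=[D/B/C; E/A] holding=-
step 7 (unstack(C, B)): towers=[D/B; E/A] holding=C

towers=[D/B; E/A] holding=C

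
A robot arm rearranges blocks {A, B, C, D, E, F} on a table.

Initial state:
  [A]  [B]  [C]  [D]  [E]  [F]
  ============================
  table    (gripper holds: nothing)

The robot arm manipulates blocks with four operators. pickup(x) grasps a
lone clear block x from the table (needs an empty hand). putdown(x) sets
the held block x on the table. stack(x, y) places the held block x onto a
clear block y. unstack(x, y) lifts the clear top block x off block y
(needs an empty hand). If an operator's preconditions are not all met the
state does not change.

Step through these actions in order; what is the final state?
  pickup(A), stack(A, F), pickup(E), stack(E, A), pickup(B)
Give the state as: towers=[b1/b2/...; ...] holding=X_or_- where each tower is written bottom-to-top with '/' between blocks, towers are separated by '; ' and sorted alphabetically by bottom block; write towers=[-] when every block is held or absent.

towers=[C; D; F/A/E] holding=B

step 1 (pickup(A)): towers=[B; C; D; E; F] holding=A
step 2 (stack(A, F)): towers=[B; C; D; E; F/A] holding=-
step 3 (pickup(E)): towers=[B; C; D; F/A] holding=E
step 4 (stack(E, A)): towers=[B; C; D; F/A/E] holding=-
step 5 (pickup(B)): towers=[C; D; F/A/E] holding=B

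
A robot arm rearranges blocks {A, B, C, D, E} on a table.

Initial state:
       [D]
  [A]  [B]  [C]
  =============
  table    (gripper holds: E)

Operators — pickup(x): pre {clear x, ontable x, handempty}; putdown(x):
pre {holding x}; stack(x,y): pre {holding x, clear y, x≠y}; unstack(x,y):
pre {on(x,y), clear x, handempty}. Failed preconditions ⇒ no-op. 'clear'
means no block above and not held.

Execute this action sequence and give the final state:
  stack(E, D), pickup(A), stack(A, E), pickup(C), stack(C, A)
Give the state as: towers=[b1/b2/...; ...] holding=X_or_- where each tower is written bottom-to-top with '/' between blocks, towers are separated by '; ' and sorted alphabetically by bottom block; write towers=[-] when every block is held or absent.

towers=[B/D/E/A/C] holding=-

step 1 (stack(E, D)): towers=[A; B/D/E; C] holding=-
step 2 (pickup(A)): towers=[B/D/E; C] holding=A
step 3 (stack(A, E)): towers=[B/D/E/A; C] holding=-
step 4 (pickup(C)): towers=[B/D/E/A] holding=C
step 5 (stack(C, A)): towers=[B/D/E/A/C] holding=-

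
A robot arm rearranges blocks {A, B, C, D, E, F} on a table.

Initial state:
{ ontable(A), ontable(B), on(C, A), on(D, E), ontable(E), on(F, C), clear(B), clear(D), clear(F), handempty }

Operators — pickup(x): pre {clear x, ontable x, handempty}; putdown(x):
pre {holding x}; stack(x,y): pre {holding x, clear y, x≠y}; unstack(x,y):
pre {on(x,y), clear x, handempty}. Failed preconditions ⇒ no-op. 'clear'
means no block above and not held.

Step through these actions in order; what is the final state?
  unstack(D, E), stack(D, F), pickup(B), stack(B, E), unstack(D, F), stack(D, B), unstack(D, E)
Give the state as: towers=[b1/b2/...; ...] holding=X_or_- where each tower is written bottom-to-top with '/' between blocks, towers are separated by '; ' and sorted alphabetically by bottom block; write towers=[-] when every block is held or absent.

step 1 (unstack(D, E)): towers=[A/C/F; B; E] holding=D
step 2 (stack(D, F)): towers=[A/C/F/D; B; E] holding=-
step 3 (pickup(B)): towers=[A/C/F/D; E] holding=B
step 4 (stack(B, E)): towers=[A/C/F/D; E/B] holding=-
step 5 (unstack(D, F)): towers=[A/C/F; E/B] holding=D
step 6 (stack(D, B)): towers=[A/C/F; E/B/D] holding=-
step 7 (unstack(D, E)) [no-op]: towers=[A/C/F; E/B/D] holding=-

towers=[A/C/F; E/B/D] holding=-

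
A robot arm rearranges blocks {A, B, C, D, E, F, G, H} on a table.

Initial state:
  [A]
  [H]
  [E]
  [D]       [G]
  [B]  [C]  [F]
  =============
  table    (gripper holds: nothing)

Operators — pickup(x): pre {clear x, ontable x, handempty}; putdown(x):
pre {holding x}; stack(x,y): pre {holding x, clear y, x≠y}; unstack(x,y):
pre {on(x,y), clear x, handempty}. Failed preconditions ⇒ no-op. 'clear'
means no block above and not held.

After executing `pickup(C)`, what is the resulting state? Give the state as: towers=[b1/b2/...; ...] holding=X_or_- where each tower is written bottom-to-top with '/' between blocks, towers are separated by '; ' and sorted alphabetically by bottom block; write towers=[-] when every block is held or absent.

towers=[B/D/E/H/A; F/G] holding=C

before: towers=[B/D/E/H/A; C; F/G] holding=-
pre[pickup(C)]: clear(C) ✓, ontable(C) ✓, handempty ✓
all met → apply pickup(C)
after:  towers=[B/D/E/H/A; F/G] holding=C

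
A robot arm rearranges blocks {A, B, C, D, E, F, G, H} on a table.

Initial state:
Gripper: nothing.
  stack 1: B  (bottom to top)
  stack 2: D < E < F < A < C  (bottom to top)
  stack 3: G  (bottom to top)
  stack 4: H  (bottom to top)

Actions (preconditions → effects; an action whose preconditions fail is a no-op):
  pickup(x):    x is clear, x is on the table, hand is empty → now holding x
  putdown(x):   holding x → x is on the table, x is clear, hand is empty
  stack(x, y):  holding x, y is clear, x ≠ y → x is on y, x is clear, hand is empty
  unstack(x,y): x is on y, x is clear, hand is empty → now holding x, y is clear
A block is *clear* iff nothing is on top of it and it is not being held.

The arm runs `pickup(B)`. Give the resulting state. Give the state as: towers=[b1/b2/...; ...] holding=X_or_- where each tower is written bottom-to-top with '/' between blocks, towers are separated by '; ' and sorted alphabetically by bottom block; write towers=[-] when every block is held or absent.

towers=[D/E/F/A/C; G; H] holding=B

before: towers=[B; D/E/F/A/C; G; H] holding=-
pre[pickup(B)]: clear(B) yes, ontable(B) yes, handempty yes
all met → apply pickup(B)
after:  towers=[D/E/F/A/C; G; H] holding=B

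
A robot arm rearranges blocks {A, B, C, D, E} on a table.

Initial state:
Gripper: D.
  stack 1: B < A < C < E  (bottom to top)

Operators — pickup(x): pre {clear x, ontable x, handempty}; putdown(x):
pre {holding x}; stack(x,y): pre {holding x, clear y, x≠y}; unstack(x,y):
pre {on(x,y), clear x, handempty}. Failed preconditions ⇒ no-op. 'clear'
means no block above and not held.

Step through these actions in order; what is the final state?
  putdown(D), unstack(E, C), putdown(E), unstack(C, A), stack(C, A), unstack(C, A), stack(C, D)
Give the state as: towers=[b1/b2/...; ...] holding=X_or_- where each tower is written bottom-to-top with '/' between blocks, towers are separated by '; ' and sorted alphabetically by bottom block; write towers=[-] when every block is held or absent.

step 1 (putdown(D)): towers=[B/A/C/E; D] holding=-
step 2 (unstack(E, C)): towers=[B/A/C; D] holding=E
step 3 (putdown(E)): towers=[B/A/C; D; E] holding=-
step 4 (unstack(C, A)): towers=[B/A; D; E] holding=C
step 5 (stack(C, A)): towers=[B/A/C; D; E] holding=-
step 6 (unstack(C, A)): towers=[B/A; D; E] holding=C
step 7 (stack(C, D)): towers=[B/A; D/C; E] holding=-

towers=[B/A; D/C; E] holding=-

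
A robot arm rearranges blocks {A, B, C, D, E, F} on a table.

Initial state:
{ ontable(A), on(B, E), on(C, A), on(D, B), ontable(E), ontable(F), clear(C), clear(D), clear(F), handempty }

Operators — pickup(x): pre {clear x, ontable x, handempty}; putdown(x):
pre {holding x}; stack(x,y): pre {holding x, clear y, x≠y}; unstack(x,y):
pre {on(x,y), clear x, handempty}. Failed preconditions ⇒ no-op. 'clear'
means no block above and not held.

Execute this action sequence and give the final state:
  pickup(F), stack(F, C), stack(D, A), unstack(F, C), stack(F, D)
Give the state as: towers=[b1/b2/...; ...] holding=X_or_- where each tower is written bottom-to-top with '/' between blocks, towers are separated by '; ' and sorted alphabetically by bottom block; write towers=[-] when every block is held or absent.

towers=[A/C; E/B/D/F] holding=-

step 1 (pickup(F)): towers=[A/C; E/B/D] holding=F
step 2 (stack(F, C)): towers=[A/C/F; E/B/D] holding=-
step 3 (stack(D, A)) [no-op]: towers=[A/C/F; E/B/D] holding=-
step 4 (unstack(F, C)): towers=[A/C; E/B/D] holding=F
step 5 (stack(F, D)): towers=[A/C; E/B/D/F] holding=-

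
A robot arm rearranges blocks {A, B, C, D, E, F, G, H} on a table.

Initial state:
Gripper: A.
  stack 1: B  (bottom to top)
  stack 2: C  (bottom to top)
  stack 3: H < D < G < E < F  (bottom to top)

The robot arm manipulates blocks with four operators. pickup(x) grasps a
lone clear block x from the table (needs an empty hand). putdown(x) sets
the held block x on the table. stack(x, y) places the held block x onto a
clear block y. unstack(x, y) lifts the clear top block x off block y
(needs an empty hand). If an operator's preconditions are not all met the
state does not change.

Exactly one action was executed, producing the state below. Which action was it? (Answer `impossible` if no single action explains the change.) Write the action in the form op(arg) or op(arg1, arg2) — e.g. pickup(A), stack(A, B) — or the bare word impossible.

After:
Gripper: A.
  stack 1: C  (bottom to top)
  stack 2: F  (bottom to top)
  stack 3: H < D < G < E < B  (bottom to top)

impossible

target: towers=[C; F; H/D/G/E/B] holding=A
        putdown(A) → towers=[A; B; C; H/D/G/E/F] holding=-
       stack(A, B) → towers=[B/A; C; H/D/G/E/F] holding=-
       stack(A, F) → towers=[B; C; H/D/G/E/F/A] holding=-
       stack(A, C) → towers=[B; C/A; H/D/G/E/F] holding=-
none of the 4 applicable actions match → impossible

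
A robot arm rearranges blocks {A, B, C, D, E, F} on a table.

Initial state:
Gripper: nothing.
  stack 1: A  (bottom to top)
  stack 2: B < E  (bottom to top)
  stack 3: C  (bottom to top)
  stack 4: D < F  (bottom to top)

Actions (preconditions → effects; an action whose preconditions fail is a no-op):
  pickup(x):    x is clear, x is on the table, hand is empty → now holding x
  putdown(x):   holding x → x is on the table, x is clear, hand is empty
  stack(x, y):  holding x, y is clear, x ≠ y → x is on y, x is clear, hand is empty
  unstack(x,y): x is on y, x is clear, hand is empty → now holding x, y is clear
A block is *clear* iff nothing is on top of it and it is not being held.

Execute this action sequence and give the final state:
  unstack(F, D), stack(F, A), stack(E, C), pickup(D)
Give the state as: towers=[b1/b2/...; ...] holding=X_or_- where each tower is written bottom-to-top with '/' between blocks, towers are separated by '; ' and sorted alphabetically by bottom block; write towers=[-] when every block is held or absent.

towers=[A/F; B/E; C] holding=D

step 1 (unstack(F, D)): towers=[A; B/E; C; D] holding=F
step 2 (stack(F, A)): towers=[A/F; B/E; C; D] holding=-
step 3 (stack(E, C)) [no-op]: towers=[A/F; B/E; C; D] holding=-
step 4 (pickup(D)): towers=[A/F; B/E; C] holding=D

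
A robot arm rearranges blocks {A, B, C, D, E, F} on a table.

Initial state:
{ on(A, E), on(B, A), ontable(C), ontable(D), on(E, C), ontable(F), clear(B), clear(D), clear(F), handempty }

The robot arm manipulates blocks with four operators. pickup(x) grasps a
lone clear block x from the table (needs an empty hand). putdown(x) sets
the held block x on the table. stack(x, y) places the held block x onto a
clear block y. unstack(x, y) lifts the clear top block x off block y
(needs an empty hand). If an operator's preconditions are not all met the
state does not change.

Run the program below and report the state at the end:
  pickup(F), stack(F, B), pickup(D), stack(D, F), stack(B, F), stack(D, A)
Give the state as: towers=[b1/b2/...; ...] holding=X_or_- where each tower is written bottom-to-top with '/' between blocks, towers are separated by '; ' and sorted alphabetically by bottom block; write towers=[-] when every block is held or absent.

towers=[C/E/A/B/F/D] holding=-

step 1 (pickup(F)): towers=[C/E/A/B; D] holding=F
step 2 (stack(F, B)): towers=[C/E/A/B/F; D] holding=-
step 3 (pickup(D)): towers=[C/E/A/B/F] holding=D
step 4 (stack(D, F)): towers=[C/E/A/B/F/D] holding=-
step 5 (stack(B, F)) [no-op]: towers=[C/E/A/B/F/D] holding=-
step 6 (stack(D, A)) [no-op]: towers=[C/E/A/B/F/D] holding=-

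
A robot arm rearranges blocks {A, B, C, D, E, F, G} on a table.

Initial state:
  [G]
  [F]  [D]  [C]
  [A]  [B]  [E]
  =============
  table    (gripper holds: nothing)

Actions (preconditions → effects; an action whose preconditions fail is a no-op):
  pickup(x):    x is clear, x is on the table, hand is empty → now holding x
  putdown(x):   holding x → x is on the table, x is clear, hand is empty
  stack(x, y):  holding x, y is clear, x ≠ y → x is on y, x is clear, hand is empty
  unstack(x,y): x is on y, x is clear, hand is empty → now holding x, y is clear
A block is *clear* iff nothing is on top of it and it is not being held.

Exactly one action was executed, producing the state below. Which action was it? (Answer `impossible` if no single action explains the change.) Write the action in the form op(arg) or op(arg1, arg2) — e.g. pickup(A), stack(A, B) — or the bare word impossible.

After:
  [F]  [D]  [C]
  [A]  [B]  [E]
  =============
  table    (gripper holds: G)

target: towers=[A/F; B/D; E/C] holding=G
     unstack(G, F) → towers=[A/F; B/D; E/C] holding=G  ← match
     unstack(D, B) → towers=[A/F/G; B; E/C] holding=D
     unstack(C, E) → towers=[A/F/G; B/D; E] holding=C

unstack(G, F)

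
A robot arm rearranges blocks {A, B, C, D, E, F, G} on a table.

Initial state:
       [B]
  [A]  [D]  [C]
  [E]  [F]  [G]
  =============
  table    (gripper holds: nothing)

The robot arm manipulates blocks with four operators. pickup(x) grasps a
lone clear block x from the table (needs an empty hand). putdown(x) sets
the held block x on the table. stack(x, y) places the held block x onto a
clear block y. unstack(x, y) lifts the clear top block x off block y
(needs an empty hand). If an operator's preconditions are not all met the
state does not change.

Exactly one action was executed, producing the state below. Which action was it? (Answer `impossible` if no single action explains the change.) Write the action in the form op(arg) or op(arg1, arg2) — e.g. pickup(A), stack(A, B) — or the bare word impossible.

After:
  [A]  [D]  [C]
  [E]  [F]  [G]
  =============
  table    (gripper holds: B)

target: towers=[E/A; F/D; G/C] holding=B
     unstack(B, D) → towers=[E/A; F/D; G/C] holding=B  ← match
     unstack(A, E) → towers=[E; F/D/B; G/C] holding=A
     unstack(C, G) → towers=[E/A; F/D/B; G] holding=C

unstack(B, D)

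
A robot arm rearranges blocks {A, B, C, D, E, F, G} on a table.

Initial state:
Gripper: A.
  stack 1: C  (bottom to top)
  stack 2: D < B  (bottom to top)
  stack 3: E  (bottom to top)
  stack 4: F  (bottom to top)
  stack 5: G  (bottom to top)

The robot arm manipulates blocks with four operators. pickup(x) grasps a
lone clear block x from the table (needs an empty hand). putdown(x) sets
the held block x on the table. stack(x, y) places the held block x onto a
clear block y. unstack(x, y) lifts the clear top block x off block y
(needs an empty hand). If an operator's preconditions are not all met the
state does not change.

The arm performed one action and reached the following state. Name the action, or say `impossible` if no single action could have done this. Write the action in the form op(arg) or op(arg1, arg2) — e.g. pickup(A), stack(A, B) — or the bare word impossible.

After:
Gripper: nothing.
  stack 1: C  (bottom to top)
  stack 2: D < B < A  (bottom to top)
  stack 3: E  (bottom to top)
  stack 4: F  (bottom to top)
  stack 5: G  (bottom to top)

stack(A, B)

target: towers=[C; D/B/A; E; F; G] holding=-
        putdown(A) → towers=[A; C; D/B; E; F; G] holding=-
       stack(A, B) → towers=[C; D/B/A; E; F; G] holding=-  ← match
       stack(A, F) → towers=[C; D/B; E; F/A; G] holding=-
       stack(A, G) → towers=[C; D/B; E; F; G/A] holding=-
       stack(A, E) → towers=[C; D/B; E/A; F; G] holding=-
       stack(A, C) → towers=[C/A; D/B; E; F; G] holding=-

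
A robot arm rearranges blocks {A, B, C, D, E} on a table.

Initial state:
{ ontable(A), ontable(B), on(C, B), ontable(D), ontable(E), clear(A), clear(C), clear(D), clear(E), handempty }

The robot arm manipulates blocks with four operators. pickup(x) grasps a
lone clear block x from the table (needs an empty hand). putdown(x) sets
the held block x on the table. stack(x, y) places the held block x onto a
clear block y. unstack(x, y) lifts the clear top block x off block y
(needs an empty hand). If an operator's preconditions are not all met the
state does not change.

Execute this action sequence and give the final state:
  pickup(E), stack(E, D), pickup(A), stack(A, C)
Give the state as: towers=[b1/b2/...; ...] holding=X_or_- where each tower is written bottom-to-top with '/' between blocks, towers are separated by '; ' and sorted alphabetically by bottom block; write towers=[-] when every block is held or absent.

towers=[B/C/A; D/E] holding=-

step 1 (pickup(E)): towers=[A; B/C; D] holding=E
step 2 (stack(E, D)): towers=[A; B/C; D/E] holding=-
step 3 (pickup(A)): towers=[B/C; D/E] holding=A
step 4 (stack(A, C)): towers=[B/C/A; D/E] holding=-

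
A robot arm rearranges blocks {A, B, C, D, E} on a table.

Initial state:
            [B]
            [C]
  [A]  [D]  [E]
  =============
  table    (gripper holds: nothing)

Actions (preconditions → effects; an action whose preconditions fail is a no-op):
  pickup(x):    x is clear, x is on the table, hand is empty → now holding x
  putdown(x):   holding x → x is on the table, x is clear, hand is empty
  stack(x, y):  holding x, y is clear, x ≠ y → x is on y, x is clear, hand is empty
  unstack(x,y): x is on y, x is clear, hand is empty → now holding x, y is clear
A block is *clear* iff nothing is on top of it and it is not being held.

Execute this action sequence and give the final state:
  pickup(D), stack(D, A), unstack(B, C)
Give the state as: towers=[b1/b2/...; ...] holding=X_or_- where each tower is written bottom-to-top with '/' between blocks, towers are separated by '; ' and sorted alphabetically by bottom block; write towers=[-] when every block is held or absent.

towers=[A/D; E/C] holding=B

step 1 (pickup(D)): towers=[A; E/C/B] holding=D
step 2 (stack(D, A)): towers=[A/D; E/C/B] holding=-
step 3 (unstack(B, C)): towers=[A/D; E/C] holding=B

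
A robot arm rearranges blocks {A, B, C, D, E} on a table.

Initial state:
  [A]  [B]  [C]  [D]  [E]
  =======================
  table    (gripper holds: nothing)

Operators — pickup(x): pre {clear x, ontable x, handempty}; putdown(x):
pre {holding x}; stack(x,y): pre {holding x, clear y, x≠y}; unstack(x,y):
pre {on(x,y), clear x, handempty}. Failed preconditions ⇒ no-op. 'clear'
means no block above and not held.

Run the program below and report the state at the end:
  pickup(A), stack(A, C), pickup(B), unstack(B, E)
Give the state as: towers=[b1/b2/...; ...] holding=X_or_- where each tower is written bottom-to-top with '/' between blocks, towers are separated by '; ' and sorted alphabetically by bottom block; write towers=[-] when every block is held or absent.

towers=[C/A; D; E] holding=B

step 1 (pickup(A)): towers=[B; C; D; E] holding=A
step 2 (stack(A, C)): towers=[B; C/A; D; E] holding=-
step 3 (pickup(B)): towers=[C/A; D; E] holding=B
step 4 (unstack(B, E)) [no-op]: towers=[C/A; D; E] holding=B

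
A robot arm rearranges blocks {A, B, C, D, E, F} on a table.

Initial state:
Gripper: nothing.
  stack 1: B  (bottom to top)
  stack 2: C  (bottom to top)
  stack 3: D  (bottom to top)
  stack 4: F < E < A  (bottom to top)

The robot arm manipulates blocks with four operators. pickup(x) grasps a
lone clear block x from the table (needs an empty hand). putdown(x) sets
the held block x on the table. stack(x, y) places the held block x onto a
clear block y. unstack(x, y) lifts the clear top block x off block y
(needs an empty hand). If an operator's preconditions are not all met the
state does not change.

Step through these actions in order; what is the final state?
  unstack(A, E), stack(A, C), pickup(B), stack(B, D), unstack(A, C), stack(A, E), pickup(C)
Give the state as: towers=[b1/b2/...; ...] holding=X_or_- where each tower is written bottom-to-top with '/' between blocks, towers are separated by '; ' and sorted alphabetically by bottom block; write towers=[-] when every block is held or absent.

step 1 (unstack(A, E)): towers=[B; C; D; F/E] holding=A
step 2 (stack(A, C)): towers=[B; C/A; D; F/E] holding=-
step 3 (pickup(B)): towers=[C/A; D; F/E] holding=B
step 4 (stack(B, D)): towers=[C/A; D/B; F/E] holding=-
step 5 (unstack(A, C)): towers=[C; D/B; F/E] holding=A
step 6 (stack(A, E)): towers=[C; D/B; F/E/A] holding=-
step 7 (pickup(C)): towers=[D/B; F/E/A] holding=C

towers=[D/B; F/E/A] holding=C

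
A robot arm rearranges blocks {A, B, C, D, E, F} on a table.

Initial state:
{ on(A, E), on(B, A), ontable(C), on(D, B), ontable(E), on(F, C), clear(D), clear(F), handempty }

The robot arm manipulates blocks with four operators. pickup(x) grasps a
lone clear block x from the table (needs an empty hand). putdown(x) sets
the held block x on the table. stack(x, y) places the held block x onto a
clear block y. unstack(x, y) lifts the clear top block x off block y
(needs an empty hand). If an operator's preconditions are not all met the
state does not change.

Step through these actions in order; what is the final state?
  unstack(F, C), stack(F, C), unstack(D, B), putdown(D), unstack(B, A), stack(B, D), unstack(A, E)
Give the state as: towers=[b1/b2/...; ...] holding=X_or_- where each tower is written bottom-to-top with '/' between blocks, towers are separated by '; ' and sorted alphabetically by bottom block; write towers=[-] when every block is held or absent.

towers=[C/F; D/B; E] holding=A

step 1 (unstack(F, C)): towers=[C; E/A/B/D] holding=F
step 2 (stack(F, C)): towers=[C/F; E/A/B/D] holding=-
step 3 (unstack(D, B)): towers=[C/F; E/A/B] holding=D
step 4 (putdown(D)): towers=[C/F; D; E/A/B] holding=-
step 5 (unstack(B, A)): towers=[C/F; D; E/A] holding=B
step 6 (stack(B, D)): towers=[C/F; D/B; E/A] holding=-
step 7 (unstack(A, E)): towers=[C/F; D/B; E] holding=A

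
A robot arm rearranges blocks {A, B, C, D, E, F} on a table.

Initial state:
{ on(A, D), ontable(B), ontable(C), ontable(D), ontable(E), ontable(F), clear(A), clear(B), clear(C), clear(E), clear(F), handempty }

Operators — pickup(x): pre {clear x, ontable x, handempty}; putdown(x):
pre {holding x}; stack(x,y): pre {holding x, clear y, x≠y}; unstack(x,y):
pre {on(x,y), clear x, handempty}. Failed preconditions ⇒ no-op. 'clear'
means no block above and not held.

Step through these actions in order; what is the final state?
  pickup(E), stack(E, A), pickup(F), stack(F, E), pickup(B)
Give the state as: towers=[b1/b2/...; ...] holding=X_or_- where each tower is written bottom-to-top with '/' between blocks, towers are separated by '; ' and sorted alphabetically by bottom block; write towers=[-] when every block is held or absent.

step 1 (pickup(E)): towers=[B; C; D/A; F] holding=E
step 2 (stack(E, A)): towers=[B; C; D/A/E; F] holding=-
step 3 (pickup(F)): towers=[B; C; D/A/E] holding=F
step 4 (stack(F, E)): towers=[B; C; D/A/E/F] holding=-
step 5 (pickup(B)): towers=[C; D/A/E/F] holding=B

towers=[C; D/A/E/F] holding=B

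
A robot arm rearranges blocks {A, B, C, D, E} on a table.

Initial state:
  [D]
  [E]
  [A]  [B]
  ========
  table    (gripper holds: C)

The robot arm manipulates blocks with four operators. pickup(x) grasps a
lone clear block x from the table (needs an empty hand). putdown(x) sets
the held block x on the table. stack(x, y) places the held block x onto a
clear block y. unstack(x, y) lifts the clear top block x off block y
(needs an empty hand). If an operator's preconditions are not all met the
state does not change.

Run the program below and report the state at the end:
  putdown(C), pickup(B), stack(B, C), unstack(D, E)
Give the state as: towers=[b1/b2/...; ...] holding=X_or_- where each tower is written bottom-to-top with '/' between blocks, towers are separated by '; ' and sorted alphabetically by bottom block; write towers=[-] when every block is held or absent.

towers=[A/E; C/B] holding=D

step 1 (putdown(C)): towers=[A/E/D; B; C] holding=-
step 2 (pickup(B)): towers=[A/E/D; C] holding=B
step 3 (stack(B, C)): towers=[A/E/D; C/B] holding=-
step 4 (unstack(D, E)): towers=[A/E; C/B] holding=D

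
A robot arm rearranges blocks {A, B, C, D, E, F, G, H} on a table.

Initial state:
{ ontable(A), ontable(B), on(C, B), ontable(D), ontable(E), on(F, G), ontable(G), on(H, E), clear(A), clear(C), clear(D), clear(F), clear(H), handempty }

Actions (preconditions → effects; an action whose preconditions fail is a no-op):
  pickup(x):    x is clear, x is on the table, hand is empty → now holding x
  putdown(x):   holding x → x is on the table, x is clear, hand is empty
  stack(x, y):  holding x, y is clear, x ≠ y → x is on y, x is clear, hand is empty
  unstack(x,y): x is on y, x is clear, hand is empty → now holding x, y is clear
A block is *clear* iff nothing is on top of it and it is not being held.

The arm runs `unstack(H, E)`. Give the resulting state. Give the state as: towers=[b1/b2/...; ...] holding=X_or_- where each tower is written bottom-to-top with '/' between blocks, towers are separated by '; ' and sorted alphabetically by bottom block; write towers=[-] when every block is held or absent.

before: towers=[A; B/C; D; E/H; G/F] holding=-
pre[unstack(H, E)]: on(H,E) yes, clear(H) yes, handempty yes
all met → apply unstack(H, E)
after:  towers=[A; B/C; D; E; G/F] holding=H

towers=[A; B/C; D; E; G/F] holding=H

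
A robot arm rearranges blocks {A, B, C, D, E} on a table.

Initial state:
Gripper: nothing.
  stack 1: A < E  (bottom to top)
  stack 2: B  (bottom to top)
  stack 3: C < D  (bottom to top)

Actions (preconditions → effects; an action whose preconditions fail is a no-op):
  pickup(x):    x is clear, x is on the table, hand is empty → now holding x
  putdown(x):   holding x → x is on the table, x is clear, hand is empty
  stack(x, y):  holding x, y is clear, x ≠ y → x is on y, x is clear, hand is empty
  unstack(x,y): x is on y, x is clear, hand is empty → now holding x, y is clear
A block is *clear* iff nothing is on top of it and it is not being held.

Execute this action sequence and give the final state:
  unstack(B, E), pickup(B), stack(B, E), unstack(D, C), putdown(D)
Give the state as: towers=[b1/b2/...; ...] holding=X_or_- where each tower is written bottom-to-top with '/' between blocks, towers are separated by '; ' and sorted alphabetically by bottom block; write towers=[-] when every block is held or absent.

step 1 (unstack(B, E)) [no-op]: towers=[A/E; B; C/D] holding=-
step 2 (pickup(B)): towers=[A/E; C/D] holding=B
step 3 (stack(B, E)): towers=[A/E/B; C/D] holding=-
step 4 (unstack(D, C)): towers=[A/E/B; C] holding=D
step 5 (putdown(D)): towers=[A/E/B; C; D] holding=-

towers=[A/E/B; C; D] holding=-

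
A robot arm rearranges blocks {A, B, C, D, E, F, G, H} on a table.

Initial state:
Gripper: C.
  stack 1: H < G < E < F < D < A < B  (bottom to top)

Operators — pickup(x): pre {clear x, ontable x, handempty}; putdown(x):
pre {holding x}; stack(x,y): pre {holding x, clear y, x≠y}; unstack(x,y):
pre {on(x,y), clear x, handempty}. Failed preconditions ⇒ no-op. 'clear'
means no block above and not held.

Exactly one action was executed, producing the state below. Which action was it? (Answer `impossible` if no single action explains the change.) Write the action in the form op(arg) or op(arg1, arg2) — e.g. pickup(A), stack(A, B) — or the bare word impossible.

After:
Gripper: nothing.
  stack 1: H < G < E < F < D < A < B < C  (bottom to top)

stack(C, B)

target: towers=[H/G/E/F/D/A/B/C] holding=-
        putdown(C) → towers=[C; H/G/E/F/D/A/B] holding=-
       stack(C, B) → towers=[H/G/E/F/D/A/B/C] holding=-  ← match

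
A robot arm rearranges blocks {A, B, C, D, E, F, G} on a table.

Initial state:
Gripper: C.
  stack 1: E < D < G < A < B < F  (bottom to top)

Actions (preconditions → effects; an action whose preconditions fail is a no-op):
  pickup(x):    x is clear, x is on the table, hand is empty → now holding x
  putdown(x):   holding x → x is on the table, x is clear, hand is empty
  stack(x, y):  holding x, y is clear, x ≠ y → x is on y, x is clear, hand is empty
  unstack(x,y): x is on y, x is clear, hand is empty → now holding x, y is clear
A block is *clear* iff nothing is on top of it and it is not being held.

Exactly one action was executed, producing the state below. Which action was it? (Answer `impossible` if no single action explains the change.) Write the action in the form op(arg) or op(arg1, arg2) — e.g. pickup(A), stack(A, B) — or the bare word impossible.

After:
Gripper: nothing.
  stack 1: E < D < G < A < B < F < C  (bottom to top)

target: towers=[E/D/G/A/B/F/C] holding=-
        putdown(C) → towers=[C; E/D/G/A/B/F] holding=-
       stack(C, F) → towers=[E/D/G/A/B/F/C] holding=-  ← match

stack(C, F)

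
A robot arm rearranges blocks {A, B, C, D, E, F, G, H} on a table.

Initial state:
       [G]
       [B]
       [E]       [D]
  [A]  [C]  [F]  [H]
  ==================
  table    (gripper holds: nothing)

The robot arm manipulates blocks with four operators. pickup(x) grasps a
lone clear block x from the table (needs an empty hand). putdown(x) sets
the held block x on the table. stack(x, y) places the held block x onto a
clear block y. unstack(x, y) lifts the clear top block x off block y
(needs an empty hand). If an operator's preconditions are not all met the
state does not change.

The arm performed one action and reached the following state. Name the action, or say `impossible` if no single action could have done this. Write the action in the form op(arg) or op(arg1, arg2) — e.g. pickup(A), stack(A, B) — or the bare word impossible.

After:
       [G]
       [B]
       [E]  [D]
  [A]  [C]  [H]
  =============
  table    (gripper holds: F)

pickup(F)

target: towers=[A; C/E/B/G; H/D] holding=F
     unstack(G, B) → towers=[A; C/E/B; F; H/D] holding=G
         pickup(A) → towers=[C/E/B/G; F; H/D] holding=A
         pickup(F) → towers=[A; C/E/B/G; H/D] holding=F  ← match
     unstack(D, H) → towers=[A; C/E/B/G; F; H] holding=D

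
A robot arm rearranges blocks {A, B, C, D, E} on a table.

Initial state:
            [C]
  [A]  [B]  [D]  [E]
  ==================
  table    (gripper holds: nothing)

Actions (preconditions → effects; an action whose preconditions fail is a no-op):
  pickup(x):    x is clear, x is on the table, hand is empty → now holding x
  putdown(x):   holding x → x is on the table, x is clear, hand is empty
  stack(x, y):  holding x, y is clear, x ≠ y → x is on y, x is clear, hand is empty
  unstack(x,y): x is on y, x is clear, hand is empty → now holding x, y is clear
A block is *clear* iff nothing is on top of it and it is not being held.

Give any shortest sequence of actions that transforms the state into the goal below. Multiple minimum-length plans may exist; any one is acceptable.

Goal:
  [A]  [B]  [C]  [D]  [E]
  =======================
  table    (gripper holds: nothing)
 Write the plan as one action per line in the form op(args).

unstack(C, D)
putdown(C)

step 1 (unstack(C, D)): towers=[A; B; D; E] holding=C
step 2 (putdown(C)): towers=[A; B; C; D; E] holding=-
goal check: towers=[A; B; C; D; E] holding=- — reached (length 2, optimal by BFS)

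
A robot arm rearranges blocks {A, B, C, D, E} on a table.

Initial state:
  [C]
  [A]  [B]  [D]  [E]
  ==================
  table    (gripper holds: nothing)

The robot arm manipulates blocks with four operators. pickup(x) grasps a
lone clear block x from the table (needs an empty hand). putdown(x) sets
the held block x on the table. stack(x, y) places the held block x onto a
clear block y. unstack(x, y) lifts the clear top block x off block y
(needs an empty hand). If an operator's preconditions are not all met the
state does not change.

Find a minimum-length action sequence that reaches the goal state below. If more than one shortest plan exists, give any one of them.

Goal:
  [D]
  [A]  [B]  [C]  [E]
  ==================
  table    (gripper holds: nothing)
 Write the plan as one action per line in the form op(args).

unstack(C, A)
putdown(C)
pickup(D)
stack(D, A)

step 1 (unstack(C, A)): towers=[A; B; D; E] holding=C
step 2 (putdown(C)): towers=[A; B; C; D; E] holding=-
step 3 (pickup(D)): towers=[A; B; C; E] holding=D
step 4 (stack(D, A)): towers=[A/D; B; C; E] holding=-
goal check: towers=[A/D; B; C; E] holding=- — reached (length 4, optimal by BFS)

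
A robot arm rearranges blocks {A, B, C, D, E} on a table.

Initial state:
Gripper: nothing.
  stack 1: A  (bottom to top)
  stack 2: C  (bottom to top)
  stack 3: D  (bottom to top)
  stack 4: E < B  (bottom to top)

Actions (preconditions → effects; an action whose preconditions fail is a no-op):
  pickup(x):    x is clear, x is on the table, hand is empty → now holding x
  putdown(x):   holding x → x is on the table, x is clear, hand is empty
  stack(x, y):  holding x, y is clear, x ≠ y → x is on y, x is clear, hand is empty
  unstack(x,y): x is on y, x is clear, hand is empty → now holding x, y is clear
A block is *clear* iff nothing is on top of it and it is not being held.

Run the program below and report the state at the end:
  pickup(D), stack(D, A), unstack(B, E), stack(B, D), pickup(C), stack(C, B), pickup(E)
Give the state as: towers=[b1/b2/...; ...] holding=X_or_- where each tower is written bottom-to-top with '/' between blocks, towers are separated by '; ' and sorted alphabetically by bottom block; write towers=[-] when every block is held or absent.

towers=[A/D/B/C] holding=E

step 1 (pickup(D)): towers=[A; C; E/B] holding=D
step 2 (stack(D, A)): towers=[A/D; C; E/B] holding=-
step 3 (unstack(B, E)): towers=[A/D; C; E] holding=B
step 4 (stack(B, D)): towers=[A/D/B; C; E] holding=-
step 5 (pickup(C)): towers=[A/D/B; E] holding=C
step 6 (stack(C, B)): towers=[A/D/B/C; E] holding=-
step 7 (pickup(E)): towers=[A/D/B/C] holding=E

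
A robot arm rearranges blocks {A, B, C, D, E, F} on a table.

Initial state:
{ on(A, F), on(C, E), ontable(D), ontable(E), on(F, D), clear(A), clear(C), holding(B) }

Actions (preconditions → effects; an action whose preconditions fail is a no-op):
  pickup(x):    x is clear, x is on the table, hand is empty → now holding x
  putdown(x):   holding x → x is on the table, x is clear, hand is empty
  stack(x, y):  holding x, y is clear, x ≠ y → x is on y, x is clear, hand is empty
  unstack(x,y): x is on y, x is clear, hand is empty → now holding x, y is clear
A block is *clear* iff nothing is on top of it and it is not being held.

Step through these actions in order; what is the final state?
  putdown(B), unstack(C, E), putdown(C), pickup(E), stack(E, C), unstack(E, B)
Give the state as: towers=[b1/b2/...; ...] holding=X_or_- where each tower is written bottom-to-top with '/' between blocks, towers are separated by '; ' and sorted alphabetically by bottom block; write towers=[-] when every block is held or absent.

step 1 (putdown(B)): towers=[B; D/F/A; E/C] holding=-
step 2 (unstack(C, E)): towers=[B; D/F/A; E] holding=C
step 3 (putdown(C)): towers=[B; C; D/F/A; E] holding=-
step 4 (pickup(E)): towers=[B; C; D/F/A] holding=E
step 5 (stack(E, C)): towers=[B; C/E; D/F/A] holding=-
step 6 (unstack(E, B)) [no-op]: towers=[B; C/E; D/F/A] holding=-

towers=[B; C/E; D/F/A] holding=-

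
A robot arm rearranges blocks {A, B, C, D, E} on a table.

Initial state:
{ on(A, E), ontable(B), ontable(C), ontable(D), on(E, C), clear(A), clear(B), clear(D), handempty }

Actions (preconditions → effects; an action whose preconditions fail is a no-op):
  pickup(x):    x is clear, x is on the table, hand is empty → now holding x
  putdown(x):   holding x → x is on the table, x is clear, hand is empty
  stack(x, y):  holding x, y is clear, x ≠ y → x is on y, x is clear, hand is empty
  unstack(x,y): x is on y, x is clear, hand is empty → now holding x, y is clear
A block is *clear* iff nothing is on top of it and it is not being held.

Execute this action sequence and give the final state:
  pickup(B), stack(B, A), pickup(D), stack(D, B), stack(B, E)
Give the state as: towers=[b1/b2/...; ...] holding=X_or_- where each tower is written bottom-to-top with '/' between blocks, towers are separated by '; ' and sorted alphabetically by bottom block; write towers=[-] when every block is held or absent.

step 1 (pickup(B)): towers=[C/E/A; D] holding=B
step 2 (stack(B, A)): towers=[C/E/A/B; D] holding=-
step 3 (pickup(D)): towers=[C/E/A/B] holding=D
step 4 (stack(D, B)): towers=[C/E/A/B/D] holding=-
step 5 (stack(B, E)) [no-op]: towers=[C/E/A/B/D] holding=-

towers=[C/E/A/B/D] holding=-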